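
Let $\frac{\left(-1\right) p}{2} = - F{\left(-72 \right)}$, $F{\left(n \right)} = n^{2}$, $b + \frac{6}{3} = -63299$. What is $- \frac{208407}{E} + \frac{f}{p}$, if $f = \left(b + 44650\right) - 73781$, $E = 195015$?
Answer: $- \frac{420549797}{42123240} \approx -9.9838$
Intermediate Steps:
$b = -63301$ ($b = -2 - 63299 = -63301$)
$f = -92432$ ($f = \left(-63301 + 44650\right) - 73781 = -18651 - 73781 = -92432$)
$p = 10368$ ($p = - 2 \left(- \left(-72\right)^{2}\right) = - 2 \left(\left(-1\right) 5184\right) = \left(-2\right) \left(-5184\right) = 10368$)
$- \frac{208407}{E} + \frac{f}{p} = - \frac{208407}{195015} - \frac{92432}{10368} = \left(-208407\right) \frac{1}{195015} - \frac{5777}{648} = - \frac{69469}{65005} - \frac{5777}{648} = - \frac{420549797}{42123240}$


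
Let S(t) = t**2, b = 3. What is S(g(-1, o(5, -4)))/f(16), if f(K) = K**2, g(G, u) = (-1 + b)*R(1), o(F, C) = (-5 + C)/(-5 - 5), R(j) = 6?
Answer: 9/16 ≈ 0.56250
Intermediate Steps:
o(F, C) = 1/2 - C/10 (o(F, C) = (-5 + C)/(-10) = (-5 + C)*(-1/10) = 1/2 - C/10)
g(G, u) = 12 (g(G, u) = (-1 + 3)*6 = 2*6 = 12)
S(g(-1, o(5, -4)))/f(16) = 12**2/(16**2) = 144/256 = 144*(1/256) = 9/16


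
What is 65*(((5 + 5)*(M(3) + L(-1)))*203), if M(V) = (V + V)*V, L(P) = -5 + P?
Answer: 1583400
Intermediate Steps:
M(V) = 2*V² (M(V) = (2*V)*V = 2*V²)
65*(((5 + 5)*(M(3) + L(-1)))*203) = 65*(((5 + 5)*(2*3² + (-5 - 1)))*203) = 65*((10*(2*9 - 6))*203) = 65*((10*(18 - 6))*203) = 65*((10*12)*203) = 65*(120*203) = 65*24360 = 1583400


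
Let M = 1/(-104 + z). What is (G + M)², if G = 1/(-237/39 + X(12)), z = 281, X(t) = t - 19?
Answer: 4541161/905408100 ≈ 0.0050156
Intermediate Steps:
X(t) = -19 + t
G = -13/170 (G = 1/(-237/39 + (-19 + 12)) = 1/(-237*1/39 - 7) = 1/(-79/13 - 7) = 1/(-170/13) = -13/170 ≈ -0.076471)
M = 1/177 (M = 1/(-104 + 281) = 1/177 ≈ 0.0056497)
(G + M)² = (-13/170 + 1/177)² = (-2131/30090)² = 4541161/905408100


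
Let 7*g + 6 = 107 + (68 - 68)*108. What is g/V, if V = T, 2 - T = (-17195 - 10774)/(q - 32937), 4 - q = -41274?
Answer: 842441/312557 ≈ 2.6953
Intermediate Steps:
q = 41278 (q = 4 - 1*(-41274) = 4 + 41274 = 41278)
T = 44651/8341 (T = 2 - (-17195 - 10774)/(41278 - 32937) = 2 - (-27969)/8341 = 2 - 1*(-27969/8341) = 2 + 27969/8341 = 44651/8341 ≈ 5.3532)
g = 101/7 (g = -6/7 + (107 + (68 - 68)*108)/7 = -6/7 + (107 + 0*108)/7 = -6/7 + (107 + 0)/7 = -6/7 + (⅐)*107 = -6/7 + 107/7 = 101/7 ≈ 14.429)
V = 44651/8341 ≈ 5.3532
g/V = 101/(7*(44651/8341)) = (101/7)*(8341/44651) = 842441/312557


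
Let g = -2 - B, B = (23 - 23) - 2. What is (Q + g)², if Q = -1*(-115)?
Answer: 13225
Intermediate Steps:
Q = 115
B = -2 (B = 0 - 2 = -2)
g = 0 (g = -2 - 1*(-2) = -2 + 2 = 0)
(Q + g)² = (115 + 0)² = 115² = 13225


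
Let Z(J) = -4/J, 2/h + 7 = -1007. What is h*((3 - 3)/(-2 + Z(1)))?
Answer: 0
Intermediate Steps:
h = -1/507 (h = 2/(-7 - 1007) = 2/(-1014) = 2*(-1/1014) = -1/507 ≈ -0.0019724)
h*((3 - 3)/(-2 + Z(1))) = -(3 - 3)/(507*(-2 - 4/1)) = -0/(-2 - 4*1) = -0/(-2 - 4) = -0/(-6) = -0*(-1)/6 = -1/507*0 = 0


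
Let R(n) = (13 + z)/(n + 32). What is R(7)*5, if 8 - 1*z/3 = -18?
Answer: 35/3 ≈ 11.667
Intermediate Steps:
z = 78 (z = 24 - 3*(-18) = 24 + 54 = 78)
R(n) = 91/(32 + n) (R(n) = (13 + 78)/(n + 32) = 91/(32 + n))
R(7)*5 = (91/(32 + 7))*5 = (91/39)*5 = (91*(1/39))*5 = (7/3)*5 = 35/3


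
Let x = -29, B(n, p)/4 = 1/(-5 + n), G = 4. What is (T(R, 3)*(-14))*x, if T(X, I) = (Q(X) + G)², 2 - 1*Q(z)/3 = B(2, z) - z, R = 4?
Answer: 274456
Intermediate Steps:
B(n, p) = 4/(-5 + n)
Q(z) = 10 + 3*z (Q(z) = 6 - 3*(4/(-5 + 2) - z) = 6 - 3*(4/(-3) - z) = 6 - 3*(4*(-⅓) - z) = 6 - 3*(-4/3 - z) = 6 + (4 + 3*z) = 10 + 3*z)
T(X, I) = (14 + 3*X)² (T(X, I) = ((10 + 3*X) + 4)² = (14 + 3*X)²)
(T(R, 3)*(-14))*x = ((14 + 3*4)²*(-14))*(-29) = ((14 + 12)²*(-14))*(-29) = (26²*(-14))*(-29) = (676*(-14))*(-29) = -9464*(-29) = 274456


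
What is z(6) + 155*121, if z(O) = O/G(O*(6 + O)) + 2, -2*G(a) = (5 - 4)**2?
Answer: 18745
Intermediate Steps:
G(a) = -1/2 (G(a) = -(5 - 4)**2/2 = -1/2*1**2 = -1/2*1 = -1/2)
z(O) = 2 - 2*O (z(O) = O/(-1/2) + 2 = -2*O + 2 = 2 - 2*O)
z(6) + 155*121 = (2 - 2*6) + 155*121 = (2 - 12) + 18755 = -10 + 18755 = 18745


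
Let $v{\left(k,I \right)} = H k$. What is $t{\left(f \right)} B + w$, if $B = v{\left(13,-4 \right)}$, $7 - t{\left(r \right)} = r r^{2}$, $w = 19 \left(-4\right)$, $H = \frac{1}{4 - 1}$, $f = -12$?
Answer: $\frac{22327}{3} \approx 7442.3$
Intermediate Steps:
$H = \frac{1}{3} \approx 0.33333$
$v{\left(k,I \right)} = \frac{k}{3}$
$w = -76$
$t{\left(r \right)} = 7 - r^{3}$ ($t{\left(r \right)} = 7 - r r^{2} = 7 - r^{3}$)
$B = \frac{13}{3}$ ($B = \frac{1}{3} \cdot 13 = \frac{13}{3} \approx 4.3333$)
$t{\left(f \right)} B + w = \left(7 - \left(-12\right)^{3}\right) \frac{13}{3} - 76 = \left(7 - -1728\right) \frac{13}{3} - 76 = \left(7 + 1728\right) \frac{13}{3} - 76 = 1735 \cdot \frac{13}{3} - 76 = \frac{22555}{3} - 76 = \frac{22327}{3}$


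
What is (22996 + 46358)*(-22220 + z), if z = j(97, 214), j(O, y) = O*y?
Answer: -101395548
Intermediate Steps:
z = 20758 (z = 97*214 = 20758)
(22996 + 46358)*(-22220 + z) = (22996 + 46358)*(-22220 + 20758) = 69354*(-1462) = -101395548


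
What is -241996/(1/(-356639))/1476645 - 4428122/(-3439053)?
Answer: 98938245032111074/1692753472395 ≈ 58448.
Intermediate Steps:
-241996/(1/(-356639))/1476645 - 4428122/(-3439053) = -241996/(-1/356639)*(1/1476645) - 4428122*(-1/3439053) = -241996*(-356639)*(1/1476645) + 4428122/3439053 = 86305211444*(1/1476645) + 4428122/3439053 = 86305211444/1476645 + 4428122/3439053 = 98938245032111074/1692753472395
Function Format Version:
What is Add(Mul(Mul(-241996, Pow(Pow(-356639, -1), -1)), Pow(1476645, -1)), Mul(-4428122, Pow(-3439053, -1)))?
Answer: Rational(98938245032111074, 1692753472395) ≈ 58448.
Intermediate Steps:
Add(Mul(Mul(-241996, Pow(Pow(-356639, -1), -1)), Pow(1476645, -1)), Mul(-4428122, Pow(-3439053, -1))) = Add(Mul(Mul(-241996, Pow(Rational(-1, 356639), -1)), Rational(1, 1476645)), Mul(-4428122, Rational(-1, 3439053))) = Add(Mul(Mul(-241996, -356639), Rational(1, 1476645)), Rational(4428122, 3439053)) = Add(Mul(86305211444, Rational(1, 1476645)), Rational(4428122, 3439053)) = Add(Rational(86305211444, 1476645), Rational(4428122, 3439053)) = Rational(98938245032111074, 1692753472395)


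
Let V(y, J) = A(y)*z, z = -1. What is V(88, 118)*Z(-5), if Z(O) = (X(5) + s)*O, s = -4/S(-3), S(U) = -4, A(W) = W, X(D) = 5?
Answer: 2640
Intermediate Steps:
s = 1 (s = -4/(-4) = -4*(-¼) = 1)
Z(O) = 6*O (Z(O) = (5 + 1)*O = 6*O)
V(y, J) = -y (V(y, J) = y*(-1) = -y)
V(88, 118)*Z(-5) = (-1*88)*(6*(-5)) = -88*(-30) = 2640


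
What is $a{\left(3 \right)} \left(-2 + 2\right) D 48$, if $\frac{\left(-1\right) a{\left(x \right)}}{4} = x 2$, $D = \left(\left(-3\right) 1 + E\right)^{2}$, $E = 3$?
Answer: $0$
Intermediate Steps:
$D = 0$ ($D = \left(\left(-3\right) 1 + 3\right)^{2} = \left(-3 + 3\right)^{2} = 0^{2} = 0$)
$a{\left(x \right)} = - 8 x$ ($a{\left(x \right)} = - 4 x 2 = - 4 \cdot 2 x = - 8 x$)
$a{\left(3 \right)} \left(-2 + 2\right) D 48 = \left(-8\right) 3 \left(-2 + 2\right) 0 \cdot 48 = \left(-24\right) 0 \cdot 0 \cdot 48 = 0 \cdot 0 \cdot 48 = 0 \cdot 48 = 0$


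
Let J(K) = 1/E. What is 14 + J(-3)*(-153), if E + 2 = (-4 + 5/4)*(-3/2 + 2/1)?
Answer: 178/3 ≈ 59.333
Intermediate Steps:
E = -27/8 (E = -2 + (-4 + 5/4)*(-3/2 + 2/1) = -2 + (-4 + 5*(¼))*(-3*½ + 2*1) = -2 + (-4 + 5/4)*(-3/2 + 2) = -2 - 11/4*½ = -2 - 11/8 = -27/8 ≈ -3.3750)
J(K) = -8/27 (J(K) = 1/(-27/8) = -8/27)
14 + J(-3)*(-153) = 14 - 8/27*(-153) = 14 + 136/3 = 178/3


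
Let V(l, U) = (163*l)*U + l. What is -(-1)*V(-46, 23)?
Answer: -172500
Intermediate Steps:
V(l, U) = l + 163*U*l (V(l, U) = 163*U*l + l = l + 163*U*l)
-(-1)*V(-46, 23) = -(-1)*(-46*(1 + 163*23)) = -(-1)*(-46*(1 + 3749)) = -(-1)*(-46*3750) = -(-1)*(-172500) = -1*172500 = -172500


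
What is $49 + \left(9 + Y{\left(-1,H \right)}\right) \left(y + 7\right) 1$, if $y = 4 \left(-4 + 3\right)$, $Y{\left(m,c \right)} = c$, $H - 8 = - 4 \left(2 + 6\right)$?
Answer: $4$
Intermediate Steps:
$H = -24$ ($H = 8 - 4 \left(2 + 6\right) = 8 - 32 = -24$)
$y = -4$ ($y = 4 \left(-1\right) = -4$)
$49 + \left(9 + Y{\left(-1,H \right)}\right) \left(y + 7\right) 1 = 49 + \left(9 - 24\right) \left(-4 + 7\right) 1 = 49 + \left(-15\right) 3 \cdot 1 = 49 - 45 = 4$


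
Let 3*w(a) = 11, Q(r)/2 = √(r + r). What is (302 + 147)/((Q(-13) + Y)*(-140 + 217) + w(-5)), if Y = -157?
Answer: -554964/15000535 - 28287*I*√26/60002140 ≈ -0.036996 - 0.0024038*I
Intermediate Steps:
Q(r) = 2*√2*√r (Q(r) = 2*√(r + r) = 2*√(2*r) = 2*(√2*√r) = 2*√2*√r)
w(a) = 11/3 (w(a) = (⅓)*11 = 11/3)
(302 + 147)/((Q(-13) + Y)*(-140 + 217) + w(-5)) = (302 + 147)/((2*√2*√(-13) - 157)*(-140 + 217) + 11/3) = 449/((2*√2*(I*√13) - 157)*77 + 11/3) = 449/((2*I*√26 - 157)*77 + 11/3) = 449/((-157 + 2*I*√26)*77 + 11/3) = 449/((-12089 + 154*I*√26) + 11/3) = 449/(-36256/3 + 154*I*√26)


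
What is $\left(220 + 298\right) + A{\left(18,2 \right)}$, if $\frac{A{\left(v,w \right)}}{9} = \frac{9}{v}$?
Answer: $\frac{1045}{2} \approx 522.5$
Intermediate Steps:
$A{\left(v,w \right)} = \frac{81}{v}$ ($A{\left(v,w \right)} = 9 \frac{9}{v} = \frac{81}{v}$)
$\left(220 + 298\right) + A{\left(18,2 \right)} = \left(220 + 298\right) + \frac{81}{18} = 518 + 81 \cdot \frac{1}{18} = 518 + \frac{9}{2} = \frac{1045}{2}$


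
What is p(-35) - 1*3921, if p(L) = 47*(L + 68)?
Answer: -2370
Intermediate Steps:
p(L) = 3196 + 47*L (p(L) = 47*(68 + L) = 3196 + 47*L)
p(-35) - 1*3921 = (3196 + 47*(-35)) - 1*3921 = (3196 - 1645) - 3921 = 1551 - 3921 = -2370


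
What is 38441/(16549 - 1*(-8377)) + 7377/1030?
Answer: 542411/62315 ≈ 8.7043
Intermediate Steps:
38441/(16549 - 1*(-8377)) + 7377/1030 = 38441/(16549 + 8377) + 7377*(1/1030) = 38441/24926 + 7377/1030 = 542411/62315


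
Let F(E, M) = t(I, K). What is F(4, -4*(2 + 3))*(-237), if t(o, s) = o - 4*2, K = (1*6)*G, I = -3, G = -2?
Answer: 2607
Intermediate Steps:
K = -12 (K = (1*6)*(-2) = 6*(-2) = -12)
t(o, s) = -8 + o (t(o, s) = o - 8 = -8 + o)
F(E, M) = -11 (F(E, M) = -8 - 3 = -11)
F(4, -4*(2 + 3))*(-237) = -11*(-237) = 2607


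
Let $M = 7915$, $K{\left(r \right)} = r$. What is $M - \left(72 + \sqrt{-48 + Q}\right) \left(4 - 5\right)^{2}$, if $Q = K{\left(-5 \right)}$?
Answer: $7843 - i \sqrt{53} \approx 7843.0 - 7.2801 i$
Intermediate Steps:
$Q = -5$
$M - \left(72 + \sqrt{-48 + Q}\right) \left(4 - 5\right)^{2} = 7915 - \left(72 + \sqrt{-48 - 5}\right) \left(4 - 5\right)^{2} = 7915 - \left(72 + \sqrt{-53}\right) \left(-1\right)^{2} = 7915 - \left(72 + i \sqrt{53}\right) 1 = 7915 - \left(72 + i \sqrt{53}\right) = 7843 - i \sqrt{53}$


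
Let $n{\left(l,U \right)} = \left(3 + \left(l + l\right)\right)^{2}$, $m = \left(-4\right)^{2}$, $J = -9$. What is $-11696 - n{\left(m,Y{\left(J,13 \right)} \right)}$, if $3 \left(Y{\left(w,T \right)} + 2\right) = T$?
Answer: $-12921$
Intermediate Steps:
$Y{\left(w,T \right)} = -2 + \frac{T}{3}$
$m = 16$
$n{\left(l,U \right)} = \left(3 + 2 l\right)^{2}$
$-11696 - n{\left(m,Y{\left(J,13 \right)} \right)} = -11696 - \left(3 + 2 \cdot 16\right)^{2} = -11696 - \left(3 + 32\right)^{2} = -11696 - 35^{2} = -11696 - 1225 = -12921$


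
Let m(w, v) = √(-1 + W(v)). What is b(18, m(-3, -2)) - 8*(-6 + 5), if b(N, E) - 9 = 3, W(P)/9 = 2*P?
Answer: 20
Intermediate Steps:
W(P) = 18*P (W(P) = 9*(2*P) = 18*P)
m(w, v) = √(-1 + 18*v)
b(N, E) = 12 (b(N, E) = 9 + 3 = 12)
b(18, m(-3, -2)) - 8*(-6 + 5) = 12 - 8*(-6 + 5) = 12 - 8*(-1) = 12 + 8 = 20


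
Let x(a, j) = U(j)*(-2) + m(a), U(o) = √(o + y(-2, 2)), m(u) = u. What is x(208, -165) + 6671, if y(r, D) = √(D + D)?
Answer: 6879 - 2*I*√163 ≈ 6879.0 - 25.534*I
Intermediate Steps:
y(r, D) = √2*√D (y(r, D) = √(2*D) = √2*√D)
U(o) = √(2 + o) (U(o) = √(o + √2*√2) = √(o + 2) = √(2 + o))
x(a, j) = a - 2*√(2 + j) (x(a, j) = √(2 + j)*(-2) + a = -2*√(2 + j) + a = a - 2*√(2 + j))
x(208, -165) + 6671 = (208 - 2*√(2 - 165)) + 6671 = (208 - 2*I*√163) + 6671 = 6879 - 2*I*√163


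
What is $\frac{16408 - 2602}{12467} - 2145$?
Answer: $- \frac{2055993}{959} \approx -2143.9$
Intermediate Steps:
$\frac{16408 - 2602}{12467} - 2145 = \left(16408 - 2602\right) \frac{1}{12467} - 2145 = 13806 \cdot \frac{1}{12467} - 2145 = \frac{1062}{959} - 2145 = - \frac{2055993}{959}$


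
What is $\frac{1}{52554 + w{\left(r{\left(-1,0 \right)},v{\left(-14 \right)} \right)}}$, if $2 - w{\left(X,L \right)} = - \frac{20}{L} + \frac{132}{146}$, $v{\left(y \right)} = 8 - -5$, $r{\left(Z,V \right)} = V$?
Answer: $\frac{949}{49876246} \approx 1.9027 \cdot 10^{-5}$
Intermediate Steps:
$v{\left(y \right)} = 13$ ($v{\left(y \right)} = 8 + 5 = 13$)
$w{\left(X,L \right)} = \frac{80}{73} + \frac{20}{L}$ ($w{\left(X,L \right)} = 2 - \left(- \frac{20}{L} + \frac{132}{146}\right) = 2 - \left(- \frac{20}{L} + 132 \cdot \frac{1}{146}\right) = 2 - \left(- \frac{20}{L} + \frac{66}{73}\right) = 2 - \left(\frac{66}{73} - \frac{20}{L}\right) = \frac{80}{73} + \frac{20}{L}$)
$\frac{1}{52554 + w{\left(r{\left(-1,0 \right)},v{\left(-14 \right)} \right)}} = \frac{1}{52554 + \left(\frac{80}{73} + \frac{20}{13}\right)} = \frac{1}{52554 + \frac{2500}{949}} = \frac{1}{\frac{49876246}{949}} = \frac{949}{49876246}$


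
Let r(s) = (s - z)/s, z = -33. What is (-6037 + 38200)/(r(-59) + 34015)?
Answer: 1897617/2006911 ≈ 0.94554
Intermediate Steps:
r(s) = (33 + s)/s (r(s) = (s - 1*(-33))/s = (s + 33)/s = (33 + s)/s)
(-6037 + 38200)/(r(-59) + 34015) = (-6037 + 38200)/((33 - 59)/(-59) + 34015) = 32163/(-1/59*(-26) + 34015) = 32163/(26/59 + 34015) = 32163/(2006911/59) = 32163*(59/2006911) = 1897617/2006911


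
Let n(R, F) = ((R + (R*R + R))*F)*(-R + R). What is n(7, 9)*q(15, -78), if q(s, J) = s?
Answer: 0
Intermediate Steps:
n(R, F) = 0 (n(R, F) = ((R + (R² + R))*F)*0 = ((R + (R + R²))*F)*0 = ((R² + 2*R)*F)*0 = (F*(R² + 2*R))*0 = 0)
n(7, 9)*q(15, -78) = 0*15 = 0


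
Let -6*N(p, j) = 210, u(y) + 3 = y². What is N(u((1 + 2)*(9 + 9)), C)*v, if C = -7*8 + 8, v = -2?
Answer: 70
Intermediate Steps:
u(y) = -3 + y²
C = -48 (C = -56 + 8 = -48)
N(p, j) = -35 (N(p, j) = -⅙*210 = -35)
N(u((1 + 2)*(9 + 9)), C)*v = -35*(-2) = 70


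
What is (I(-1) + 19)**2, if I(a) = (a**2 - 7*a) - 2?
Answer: 625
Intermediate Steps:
I(a) = -2 + a**2 - 7*a
(I(-1) + 19)**2 = ((-2 + (-1)**2 - 7*(-1)) + 19)**2 = ((-2 + 1 + 7) + 19)**2 = (6 + 19)**2 = 25**2 = 625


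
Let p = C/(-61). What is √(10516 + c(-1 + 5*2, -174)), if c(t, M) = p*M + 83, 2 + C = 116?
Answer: 5*√1625955/61 ≈ 104.52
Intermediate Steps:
C = 114 (C = -2 + 116 = 114)
p = -114/61 (p = 114/(-61) = 114*(-1/61) = -114/61 ≈ -1.8689)
c(t, M) = 83 - 114*M/61 (c(t, M) = -114*M/61 + 83 = 83 - 114*M/61)
√(10516 + c(-1 + 5*2, -174)) = √(10516 + (83 - 114/61*(-174))) = √(10516 + (83 + 19836/61)) = √(10516 + 24899/61) = √(666375/61) = 5*√1625955/61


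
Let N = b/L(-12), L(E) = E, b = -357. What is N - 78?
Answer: -193/4 ≈ -48.250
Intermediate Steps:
N = 119/4 (N = -357/(-12) = -357*(-1/12) = 119/4 ≈ 29.750)
N - 78 = 119/4 - 78 = -193/4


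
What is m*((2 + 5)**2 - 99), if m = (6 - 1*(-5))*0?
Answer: 0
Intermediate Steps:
m = 0 (m = (6 + 5)*0 = 11*0 = 0)
m*((2 + 5)**2 - 99) = 0*((2 + 5)**2 - 99) = 0*(7**2 - 99) = 0*(49 - 99) = 0*(-50) = 0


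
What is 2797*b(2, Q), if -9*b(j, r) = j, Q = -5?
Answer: -5594/9 ≈ -621.56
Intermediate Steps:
b(j, r) = -j/9
2797*b(2, Q) = 2797*(-⅑*2) = 2797*(-2/9) = -5594/9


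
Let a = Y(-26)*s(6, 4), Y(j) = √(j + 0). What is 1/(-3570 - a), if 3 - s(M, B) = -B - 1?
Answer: I/(2*(-1785*I + 4*√26)) ≈ -0.00028008 + 3.2002e-6*I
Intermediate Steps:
Y(j) = √j
s(M, B) = 4 + B (s(M, B) = 3 - (-B - 1) = 3 - (-1 - B) = 3 + (1 + B) = 4 + B)
a = 8*I*√26 (a = √(-26)*(4 + 4) = (I*√26)*8 = 8*I*√26 ≈ 40.792*I)
1/(-3570 - a) = 1/(-3570 - 8*I*√26)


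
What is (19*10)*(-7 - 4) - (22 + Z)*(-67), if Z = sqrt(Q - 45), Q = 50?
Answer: -616 + 67*sqrt(5) ≈ -466.18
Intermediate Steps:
Z = sqrt(5) (Z = sqrt(50 - 45) = sqrt(5) ≈ 2.2361)
(19*10)*(-7 - 4) - (22 + Z)*(-67) = (19*10)*(-7 - 4) - (22 + sqrt(5))*(-67) = 190*(-11) - (-1474 - 67*sqrt(5)) = -2090 + (1474 + 67*sqrt(5)) = -616 + 67*sqrt(5)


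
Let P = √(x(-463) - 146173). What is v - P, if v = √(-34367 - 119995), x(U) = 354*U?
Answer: I*(√154362 - 5*√12403) ≈ -163.95*I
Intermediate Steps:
v = I*√154362 (v = √(-154362) = I*√154362 ≈ 392.89*I)
P = 5*I*√12403 (P = √(354*(-463) - 146173) = √(-163902 - 146173) = √(-310075) = 5*I*√12403 ≈ 556.84*I)
v - P = I*√154362 - 5*I*√12403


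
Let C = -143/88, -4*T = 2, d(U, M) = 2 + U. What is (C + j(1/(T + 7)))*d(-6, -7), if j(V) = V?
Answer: 153/26 ≈ 5.8846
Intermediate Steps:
T = -½ (T = -¼*2 = -½ ≈ -0.50000)
C = -13/8 (C = -143*1/88 = -13/8 ≈ -1.6250)
(C + j(1/(T + 7)))*d(-6, -7) = (-13/8 + 1/(-½ + 7))*(2 - 6) = (-13/8 + 1/(13/2))*(-4) = (-13/8 + 2/13)*(-4) = -153/104*(-4) = 153/26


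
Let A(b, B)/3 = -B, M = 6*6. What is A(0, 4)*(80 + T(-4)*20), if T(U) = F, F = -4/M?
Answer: -2800/3 ≈ -933.33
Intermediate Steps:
M = 36
A(b, B) = -3*B (A(b, B) = 3*(-B) = -3*B)
F = -1/9 (F = -4/36 = -4*1/36 = -1/9 ≈ -0.11111)
T(U) = -1/9
A(0, 4)*(80 + T(-4)*20) = (-3*4)*(80 - 1/9*20) = -12*(80 - 20/9) = -12*700/9 = -2800/3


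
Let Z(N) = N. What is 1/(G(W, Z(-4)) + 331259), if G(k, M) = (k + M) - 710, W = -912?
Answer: 1/329633 ≈ 3.0337e-6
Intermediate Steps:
G(k, M) = -710 + M + k (G(k, M) = (M + k) - 710 = -710 + M + k)
1/(G(W, Z(-4)) + 331259) = 1/((-710 - 4 - 912) + 331259) = 1/(-1626 + 331259) = 1/329633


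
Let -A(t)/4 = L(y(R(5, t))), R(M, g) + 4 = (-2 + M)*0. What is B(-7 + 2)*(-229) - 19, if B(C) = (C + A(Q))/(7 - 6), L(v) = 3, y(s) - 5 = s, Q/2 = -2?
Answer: 3874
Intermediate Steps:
Q = -4 (Q = 2*(-2) = -4)
R(M, g) = -4 (R(M, g) = -4 + (-2 + M)*0 = -4 + 0 = -4)
y(s) = 5 + s
A(t) = -12 (A(t) = -4*3 = -12)
B(C) = -12 + C (B(C) = (C - 12)/(7 - 6) = (-12 + C)/1 = (-12 + C)*1 = -12 + C)
B(-7 + 2)*(-229) - 19 = (-12 + (-7 + 2))*(-229) - 19 = (-12 - 5)*(-229) - 19 = -17*(-229) - 19 = 3893 - 19 = 3874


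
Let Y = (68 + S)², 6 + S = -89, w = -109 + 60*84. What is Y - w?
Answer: -4202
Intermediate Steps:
w = 4931 (w = -109 + 5040 = 4931)
S = -95 (S = -6 - 89 = -95)
Y = 729 (Y = (68 - 95)² = (-27)² = 729)
Y - w = 729 - 1*4931 = 729 - 4931 = -4202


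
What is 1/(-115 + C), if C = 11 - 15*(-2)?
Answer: -1/74 ≈ -0.013514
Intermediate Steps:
C = 41 (C = 11 + 30 = 41)
1/(-115 + C) = 1/(-115 + 41) = 1/(-74) = -1/74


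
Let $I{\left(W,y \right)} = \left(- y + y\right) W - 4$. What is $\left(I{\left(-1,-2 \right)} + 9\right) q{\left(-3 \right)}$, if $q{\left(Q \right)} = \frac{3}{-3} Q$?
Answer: $15$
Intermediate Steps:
$I{\left(W,y \right)} = -4$ ($I{\left(W,y \right)} = 0 W - 4 = 0 - 4 = -4$)
$q{\left(Q \right)} = - Q$ ($q{\left(Q \right)} = 3 \left(- \frac{1}{3}\right) Q = - Q$)
$\left(I{\left(-1,-2 \right)} + 9\right) q{\left(-3 \right)} = \left(-4 + 9\right) \left(\left(-1\right) \left(-3\right)\right) = 5 \cdot 3 = 15$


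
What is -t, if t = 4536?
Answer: -4536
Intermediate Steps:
-t = -1*4536 = -4536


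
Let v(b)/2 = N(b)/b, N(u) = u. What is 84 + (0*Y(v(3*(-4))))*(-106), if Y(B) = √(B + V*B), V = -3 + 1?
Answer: 84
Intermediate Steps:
V = -2
v(b) = 2 (v(b) = 2*(b/b) = 2*1 = 2)
Y(B) = √(-B) (Y(B) = √(B - 2*B) = √(-B))
84 + (0*Y(v(3*(-4))))*(-106) = 84 + (0*√(-1*2))*(-106) = 84 + (0*√(-2))*(-106) = 84 + (0*(I*√2))*(-106) = 84 + 0*(-106) = 84 + 0 = 84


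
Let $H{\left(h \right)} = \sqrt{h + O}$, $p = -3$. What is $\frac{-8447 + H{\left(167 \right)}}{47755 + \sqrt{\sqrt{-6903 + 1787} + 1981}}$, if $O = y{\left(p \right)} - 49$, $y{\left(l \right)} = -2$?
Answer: $- \frac{8447 - 2 \sqrt{29}}{47755 + \sqrt{1981 + 2 i \sqrt{1279}}} \approx -0.17649 + 2.9664 \cdot 10^{-6} i$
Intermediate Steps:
$O = -51$ ($O = -2 - 49 = -51$)
$H{\left(h \right)} = \sqrt{-51 + h}$ ($H{\left(h \right)} = \sqrt{h - 51} = \sqrt{-51 + h}$)
$\frac{-8447 + H{\left(167 \right)}}{47755 + \sqrt{\sqrt{-6903 + 1787} + 1981}} = \frac{-8447 + \sqrt{-51 + 167}}{47755 + \sqrt{\sqrt{-6903 + 1787} + 1981}} = \frac{-8447 + \sqrt{116}}{47755 + \sqrt{\sqrt{-5116} + 1981}} = \frac{-8447 + 2 \sqrt{29}}{47755 + \sqrt{2 i \sqrt{1279} + 1981}} = \frac{-8447 + 2 \sqrt{29}}{47755 + \sqrt{1981 + 2 i \sqrt{1279}}}$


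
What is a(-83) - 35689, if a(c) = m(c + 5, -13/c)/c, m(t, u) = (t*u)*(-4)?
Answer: -245865577/6889 ≈ -35690.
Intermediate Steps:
m(t, u) = -4*t*u
a(c) = 52*(5 + c)/c² (a(c) = (-4*(c + 5)*(-13/c))/c = (-4*(5 + c)*(-13/c))/c = (52*(5 + c)/c)/c = 52*(5 + c)/c²)
a(-83) - 35689 = 52*(5 - 83)/(-83)² - 35689 = 52*(1/6889)*(-78) - 35689 = -4056/6889 - 35689 = -245865577/6889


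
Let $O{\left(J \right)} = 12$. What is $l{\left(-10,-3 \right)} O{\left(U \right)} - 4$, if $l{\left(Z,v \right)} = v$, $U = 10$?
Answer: $-40$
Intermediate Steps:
$l{\left(-10,-3 \right)} O{\left(U \right)} - 4 = \left(-3\right) 12 - 4 = -36 - 4 = -40$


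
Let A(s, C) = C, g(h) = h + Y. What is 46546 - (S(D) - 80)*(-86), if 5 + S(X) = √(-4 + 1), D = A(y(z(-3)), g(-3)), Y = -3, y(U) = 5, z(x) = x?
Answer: 39236 + 86*I*√3 ≈ 39236.0 + 148.96*I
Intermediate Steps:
g(h) = -3 + h (g(h) = h - 3 = -3 + h)
D = -6 (D = -3 - 3 = -6)
S(X) = -5 + I*√3 (S(X) = -5 + √(-4 + 1) = -5 + √(-3) = -5 + I*√3)
46546 - (S(D) - 80)*(-86) = 46546 - ((-5 + I*√3) - 80)*(-86) = 46546 - (-85 + I*√3)*(-86) = 46546 - (7310 - 86*I*√3) = 46546 + (-7310 + 86*I*√3) = 39236 + 86*I*√3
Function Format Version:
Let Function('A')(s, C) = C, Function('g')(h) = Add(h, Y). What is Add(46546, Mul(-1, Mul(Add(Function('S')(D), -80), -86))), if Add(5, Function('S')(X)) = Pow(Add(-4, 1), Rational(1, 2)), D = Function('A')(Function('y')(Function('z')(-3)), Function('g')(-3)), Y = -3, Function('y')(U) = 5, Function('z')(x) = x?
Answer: Add(39236, Mul(86, I, Pow(3, Rational(1, 2)))) ≈ Add(39236., Mul(148.96, I))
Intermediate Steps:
Function('g')(h) = Add(-3, h) (Function('g')(h) = Add(h, -3) = Add(-3, h))
D = -6 (D = Add(-3, -3) = -6)
Function('S')(X) = Add(-5, Mul(I, Pow(3, Rational(1, 2)))) (Function('S')(X) = Add(-5, Pow(Add(-4, 1), Rational(1, 2))) = Add(-5, Pow(-3, Rational(1, 2))) = Add(-5, Mul(I, Pow(3, Rational(1, 2)))))
Add(46546, Mul(-1, Mul(Add(Function('S')(D), -80), -86))) = Add(46546, Mul(-1, Mul(Add(Add(-5, Mul(I, Pow(3, Rational(1, 2)))), -80), -86))) = Add(46546, Mul(-1, Mul(Add(-85, Mul(I, Pow(3, Rational(1, 2)))), -86))) = Add(46546, Mul(-1, Add(7310, Mul(-86, I, Pow(3, Rational(1, 2)))))) = Add(46546, Add(-7310, Mul(86, I, Pow(3, Rational(1, 2))))) = Add(39236, Mul(86, I, Pow(3, Rational(1, 2))))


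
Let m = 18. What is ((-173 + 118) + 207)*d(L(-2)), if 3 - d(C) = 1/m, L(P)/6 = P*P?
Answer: 4028/9 ≈ 447.56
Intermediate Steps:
L(P) = 6*P² (L(P) = 6*(P*P) = 6*P²)
d(C) = 53/18 (d(C) = 3 - 1/18 = 53/18)
((-173 + 118) + 207)*d(L(-2)) = ((-173 + 118) + 207)*(53/18) = (-55 + 207)*(53/18) = 152*(53/18) = 4028/9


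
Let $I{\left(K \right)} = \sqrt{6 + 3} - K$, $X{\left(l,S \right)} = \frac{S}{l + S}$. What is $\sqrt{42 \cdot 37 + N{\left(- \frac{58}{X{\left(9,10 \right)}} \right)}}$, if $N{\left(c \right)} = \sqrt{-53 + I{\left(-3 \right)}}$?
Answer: $\sqrt{1554 + i \sqrt{47}} \approx 39.421 + 0.08696 i$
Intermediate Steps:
$X{\left(l,S \right)} = \frac{S}{S + l}$
$I{\left(K \right)} = 3 - K$ ($I{\left(K \right)} = \sqrt{9} - K = 3 - K$)
$N{\left(c \right)} = i \sqrt{47}$ ($N{\left(c \right)} = \sqrt{-53 + \left(3 - -3\right)} = \sqrt{-53 + \left(3 + 3\right)} = \sqrt{-53 + 6} = \sqrt{-47} = i \sqrt{47}$)
$\sqrt{42 \cdot 37 + N{\left(- \frac{58}{X{\left(9,10 \right)}} \right)}} = \sqrt{42 \cdot 37 + i \sqrt{47}} = \sqrt{1554 + i \sqrt{47}}$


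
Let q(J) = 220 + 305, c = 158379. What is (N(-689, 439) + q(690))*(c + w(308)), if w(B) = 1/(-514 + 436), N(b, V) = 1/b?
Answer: 2234289749582/26871 ≈ 8.3149e+7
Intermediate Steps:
w(B) = -1/78 (w(B) = 1/(-78) = -1/78)
q(J) = 525
(N(-689, 439) + q(690))*(c + w(308)) = (1/(-689) + 525)*(158379 - 1/78) = (-1/689 + 525)*(12353561/78) = (361724/689)*(12353561/78) = 2234289749582/26871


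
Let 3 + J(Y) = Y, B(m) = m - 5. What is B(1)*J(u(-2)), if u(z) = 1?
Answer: 8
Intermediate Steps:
B(m) = -5 + m
J(Y) = -3 + Y
B(1)*J(u(-2)) = (-5 + 1)*(-3 + 1) = -4*(-2) = 8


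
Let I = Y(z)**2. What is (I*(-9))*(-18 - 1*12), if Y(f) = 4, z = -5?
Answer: 4320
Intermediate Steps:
I = 16 (I = 4**2 = 16)
(I*(-9))*(-18 - 1*12) = (16*(-9))*(-18 - 1*12) = -144*(-18 - 12) = -144*(-30) = 4320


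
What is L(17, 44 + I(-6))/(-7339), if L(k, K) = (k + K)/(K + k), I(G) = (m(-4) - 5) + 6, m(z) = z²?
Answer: -1/7339 ≈ -0.00013626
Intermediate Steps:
I(G) = 17 (I(G) = ((-4)² - 5) + 6 = (16 - 5) + 6 = 11 + 6 = 17)
L(k, K) = 1 (L(k, K) = (K + k)/(K + k) = 1)
L(17, 44 + I(-6))/(-7339) = 1/(-7339) = 1*(-1/7339) = -1/7339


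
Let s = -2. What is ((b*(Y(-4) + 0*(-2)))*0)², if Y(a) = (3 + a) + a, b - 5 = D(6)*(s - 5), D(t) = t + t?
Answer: 0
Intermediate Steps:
D(t) = 2*t
b = -79 (b = 5 + (2*6)*(-2 - 5) = 5 + 12*(-7) = 5 - 84 = -79)
Y(a) = 3 + 2*a
((b*(Y(-4) + 0*(-2)))*0)² = (-79*((3 + 2*(-4)) + 0*(-2))*0)² = (-79*((3 - 8) + 0)*0)² = (-79*(-5 + 0)*0)² = (-79*(-5)*0)² = (395*0)² = 0² = 0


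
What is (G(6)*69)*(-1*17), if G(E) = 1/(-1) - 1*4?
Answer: 5865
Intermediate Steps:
G(E) = -5 (G(E) = -1 - 4 = -5)
(G(6)*69)*(-1*17) = (-5*69)*(-1*17) = -345*(-17) = 5865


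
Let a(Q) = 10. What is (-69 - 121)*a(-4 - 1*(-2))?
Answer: -1900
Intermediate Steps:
(-69 - 121)*a(-4 - 1*(-2)) = (-69 - 121)*10 = -190*10 = -1900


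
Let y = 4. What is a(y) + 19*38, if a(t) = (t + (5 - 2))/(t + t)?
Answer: 5783/8 ≈ 722.88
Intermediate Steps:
a(t) = (3 + t)/(2*t) (a(t) = (t + 3)/((2*t)) = (3 + t)*(1/(2*t)) = (3 + t)/(2*t))
a(y) + 19*38 = (½)*(3 + 4)/4 + 19*38 = (½)*(¼)*7 + 722 = 7/8 + 722 = 5783/8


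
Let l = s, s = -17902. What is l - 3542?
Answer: -21444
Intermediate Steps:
l = -17902
l - 3542 = -17902 - 3542 = -21444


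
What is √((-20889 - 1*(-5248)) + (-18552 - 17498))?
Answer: I*√51691 ≈ 227.36*I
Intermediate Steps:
√((-20889 - 1*(-5248)) + (-18552 - 17498)) = √((-20889 + 5248) - 36050) = √(-15641 - 36050) = √(-51691) = I*√51691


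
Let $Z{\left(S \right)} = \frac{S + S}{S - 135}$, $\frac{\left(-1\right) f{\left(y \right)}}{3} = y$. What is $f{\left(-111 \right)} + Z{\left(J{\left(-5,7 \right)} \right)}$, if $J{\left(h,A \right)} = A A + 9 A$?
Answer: $\frac{7435}{23} \approx 323.26$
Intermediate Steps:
$f{\left(y \right)} = - 3 y$
$J{\left(h,A \right)} = A^{2} + 9 A$
$Z{\left(S \right)} = \frac{2 S}{-135 + S}$
$f{\left(-111 \right)} + Z{\left(J{\left(-5,7 \right)} \right)} = \left(-3\right) \left(-111\right) + \frac{2 \cdot 7 \left(9 + 7\right)}{-135 + 7 \left(9 + 7\right)} = 333 + \frac{2 \cdot 7 \cdot 16}{-135 + 7 \cdot 16} = 333 + 2 \cdot 112 \frac{1}{-135 + 112} = 333 + 2 \cdot 112 \frac{1}{-23} = 333 + 2 \cdot 112 \left(- \frac{1}{23}\right) = 333 - \frac{224}{23} = \frac{7435}{23}$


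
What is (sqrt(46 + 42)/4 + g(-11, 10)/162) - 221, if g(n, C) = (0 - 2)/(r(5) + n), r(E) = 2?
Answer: -161108/729 + sqrt(22)/2 ≈ -218.65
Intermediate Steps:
g(n, C) = -2/(2 + n) (g(n, C) = (0 - 2)/(2 + n) = -2/(2 + n))
(sqrt(46 + 42)/4 + g(-11, 10)/162) - 221 = (sqrt(46 + 42)/4 - 2/(2 - 11)/162) - 221 = (sqrt(88)*(1/4) - 2/(-9)*(1/162)) - 221 = ((2*sqrt(22))*(1/4) - 2*(-1/9)*(1/162)) - 221 = (sqrt(22)/2 + (2/9)*(1/162)) - 221 = (sqrt(22)/2 + 1/729) - 221 = (1/729 + sqrt(22)/2) - 221 = -161108/729 + sqrt(22)/2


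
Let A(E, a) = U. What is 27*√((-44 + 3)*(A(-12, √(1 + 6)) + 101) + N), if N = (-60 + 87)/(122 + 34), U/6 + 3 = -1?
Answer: 27*I*√2134015/26 ≈ 1517.0*I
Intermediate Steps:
U = -24 (U = -18 + 6*(-1) = -18 - 6 = -24)
A(E, a) = -24
N = 9/52 (N = 27/156 = 27*(1/156) = 9/52 ≈ 0.17308)
27*√((-44 + 3)*(A(-12, √(1 + 6)) + 101) + N) = 27*√((-44 + 3)*(-24 + 101) + 9/52) = 27*√(-41*77 + 9/52) = 27*√(-3157 + 9/52) = 27*√(-164155/52) = 27*(I*√2134015/26) = 27*I*√2134015/26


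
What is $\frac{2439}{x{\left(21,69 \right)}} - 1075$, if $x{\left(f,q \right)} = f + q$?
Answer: $- \frac{10479}{10} \approx -1047.9$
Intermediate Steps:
$\frac{2439}{x{\left(21,69 \right)}} - 1075 = \frac{2439}{21 + 69} - 1075 = \frac{2439}{90} - 1075 = 2439 \cdot \frac{1}{90} - 1075 = \frac{271}{10} - 1075 = - \frac{10479}{10}$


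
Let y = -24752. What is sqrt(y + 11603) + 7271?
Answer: 7271 + 3*I*sqrt(1461) ≈ 7271.0 + 114.67*I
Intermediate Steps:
sqrt(y + 11603) + 7271 = sqrt(-24752 + 11603) + 7271 = sqrt(-13149) + 7271 = 3*I*sqrt(1461) + 7271 = 7271 + 3*I*sqrt(1461)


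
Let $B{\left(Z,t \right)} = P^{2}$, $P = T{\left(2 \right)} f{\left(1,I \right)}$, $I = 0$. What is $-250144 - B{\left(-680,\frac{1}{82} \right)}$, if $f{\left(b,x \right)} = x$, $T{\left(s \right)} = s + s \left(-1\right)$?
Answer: $-250144$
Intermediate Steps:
$T{\left(s \right)} = 0$ ($T{\left(s \right)} = s - s = 0$)
$P = 0$ ($P = 0 \cdot 0 = 0$)
$B{\left(Z,t \right)} = 0$ ($B{\left(Z,t \right)} = 0^{2} = 0$)
$-250144 - B{\left(-680,\frac{1}{82} \right)} = -250144 - 0 = -250144 + 0 = -250144$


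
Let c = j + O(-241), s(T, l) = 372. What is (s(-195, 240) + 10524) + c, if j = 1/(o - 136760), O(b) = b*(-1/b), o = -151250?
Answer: 3137868949/288010 ≈ 10895.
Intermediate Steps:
O(b) = -1
j = -1/288010 (j = 1/(-151250 - 136760) = 1/(-288010) = -1/288010 ≈ -3.4721e-6)
c = -288011/288010 (c = -1/288010 - 1 = -288011/288010 ≈ -1.0000)
(s(-195, 240) + 10524) + c = (372 + 10524) - 288011/288010 = 10896 - 288011/288010 = 3137868949/288010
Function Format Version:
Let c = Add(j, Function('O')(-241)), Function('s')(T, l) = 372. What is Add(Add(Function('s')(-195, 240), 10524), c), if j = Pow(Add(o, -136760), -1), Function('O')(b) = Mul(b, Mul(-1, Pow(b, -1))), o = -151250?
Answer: Rational(3137868949, 288010) ≈ 10895.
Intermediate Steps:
Function('O')(b) = -1
j = Rational(-1, 288010) (j = Pow(Add(-151250, -136760), -1) = Pow(-288010, -1) = Rational(-1, 288010) ≈ -3.4721e-6)
c = Rational(-288011, 288010) (c = Add(Rational(-1, 288010), -1) = Rational(-288011, 288010) ≈ -1.0000)
Add(Add(Function('s')(-195, 240), 10524), c) = Add(Add(372, 10524), Rational(-288011, 288010)) = Add(10896, Rational(-288011, 288010)) = Rational(3137868949, 288010)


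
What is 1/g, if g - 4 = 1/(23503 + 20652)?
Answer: 44155/176621 ≈ 0.25000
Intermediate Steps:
g = 176621/44155 (g = 4 + 1/(23503 + 20652) = 4 + 1/44155 = 176621/44155 ≈ 4.0000)
1/g = 1/(176621/44155) = 44155/176621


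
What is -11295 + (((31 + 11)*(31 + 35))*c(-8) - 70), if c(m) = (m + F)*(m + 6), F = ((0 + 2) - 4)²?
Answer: 10811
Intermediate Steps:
F = 4 (F = (2 - 4)² = (-2)² = 4)
c(m) = (4 + m)*(6 + m) (c(m) = (m + 4)*(m + 6) = (4 + m)*(6 + m))
-11295 + (((31 + 11)*(31 + 35))*c(-8) - 70) = -11295 + (((31 + 11)*(31 + 35))*(24 + (-8)² + 10*(-8)) - 70) = -11295 + ((42*66)*(24 + 64 - 80) - 70) = -11295 + (2772*8 - 70) = -11295 + (22176 - 70) = -11295 + 22106 = 10811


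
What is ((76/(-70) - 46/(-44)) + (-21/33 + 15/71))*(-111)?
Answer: 2823951/54670 ≈ 51.654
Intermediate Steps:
((76/(-70) - 46/(-44)) + (-21/33 + 15/71))*(-111) = ((76*(-1/70) - 46*(-1/44)) + (-21*1/33 + 15*(1/71)))*(-111) = ((-38/35 + 23/22) + (-7/11 + 15/71))*(-111) = (-31/770 - 332/781)*(-111) = -25441/54670*(-111) = 2823951/54670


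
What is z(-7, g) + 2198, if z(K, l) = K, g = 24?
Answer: 2191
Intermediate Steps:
z(-7, g) + 2198 = -7 + 2198 = 2191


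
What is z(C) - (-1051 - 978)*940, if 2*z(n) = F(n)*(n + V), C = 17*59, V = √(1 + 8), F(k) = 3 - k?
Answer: 1404260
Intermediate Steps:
V = 3 (V = √9 = 3)
C = 1003
z(n) = (3 + n)*(3 - n)/2 (z(n) = ((3 - n)*(n + 3))/2 = ((3 - n)*(3 + n))/2 = ((3 + n)*(3 - n))/2 = (3 + n)*(3 - n)/2)
z(C) - (-1051 - 978)*940 = (9/2 - ½*1003²) - (-1051 - 978)*940 = (9/2 - ½*1006009) - (-2029)*940 = (9/2 - 1006009/2) - 1*(-1907260) = -503000 + 1907260 = 1404260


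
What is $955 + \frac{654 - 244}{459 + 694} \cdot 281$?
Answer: $\frac{1216325}{1153} \approx 1054.9$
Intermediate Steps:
$955 + \frac{654 - 244}{459 + 694} \cdot 281 = 955 + \frac{410}{1153} \cdot 281 = 955 + \frac{115210}{1153} = \frac{1216325}{1153}$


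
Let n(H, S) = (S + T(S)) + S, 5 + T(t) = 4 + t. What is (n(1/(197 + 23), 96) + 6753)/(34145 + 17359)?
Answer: 440/3219 ≈ 0.13669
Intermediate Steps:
T(t) = -1 + t (T(t) = -5 + (4 + t) = -1 + t)
n(H, S) = -1 + 3*S (n(H, S) = (S + (-1 + S)) + S = (-1 + 2*S) + S = -1 + 3*S)
(n(1/(197 + 23), 96) + 6753)/(34145 + 17359) = ((-1 + 3*96) + 6753)/(34145 + 17359) = ((-1 + 288) + 6753)/51504 = (287 + 6753)*(1/51504) = 7040*(1/51504) = 440/3219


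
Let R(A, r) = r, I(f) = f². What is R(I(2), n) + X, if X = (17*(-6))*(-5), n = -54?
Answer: 456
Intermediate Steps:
X = 510 (X = -102*(-5) = 510)
R(I(2), n) + X = -54 + 510 = 456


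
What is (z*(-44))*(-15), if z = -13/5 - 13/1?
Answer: -10296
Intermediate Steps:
z = -78/5 (z = -13*⅕ - 13*1 = -13/5 - 13 = -78/5 ≈ -15.600)
(z*(-44))*(-15) = -78/5*(-44)*(-15) = (3432/5)*(-15) = -10296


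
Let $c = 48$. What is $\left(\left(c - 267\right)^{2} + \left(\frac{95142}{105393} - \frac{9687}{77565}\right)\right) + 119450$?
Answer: $\frac{152062127596526}{908312005} \approx 1.6741 \cdot 10^{5}$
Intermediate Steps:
$\left(\left(c - 267\right)^{2} + \left(\frac{95142}{105393} - \frac{9687}{77565}\right)\right) + 119450 = \left(\left(48 - 267\right)^{2} + \left(\frac{95142}{105393} - \frac{9687}{77565}\right)\right) + 119450 = \left(\left(-219\right)^{2} + \left(95142 \cdot \frac{1}{105393} - \frac{3229}{25855}\right)\right) + 119450 = \left(47961 + \left(\frac{31714}{35131} - \frac{3229}{25855}\right)\right) + 119450 = \left(47961 + \frac{706527471}{908312005}\right) + 119450 = \frac{43564258599276}{908312005} + 119450 = \frac{152062127596526}{908312005}$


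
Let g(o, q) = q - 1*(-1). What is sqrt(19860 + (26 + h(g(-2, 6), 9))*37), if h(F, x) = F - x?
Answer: 2*sqrt(5187) ≈ 144.04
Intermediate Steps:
g(o, q) = 1 + q (g(o, q) = q + 1 = 1 + q)
sqrt(19860 + (26 + h(g(-2, 6), 9))*37) = sqrt(19860 + (26 + ((1 + 6) - 1*9))*37) = sqrt(19860 + (26 + (7 - 9))*37) = sqrt(19860 + (26 - 2)*37) = sqrt(19860 + 24*37) = sqrt(19860 + 888) = sqrt(20748) = 2*sqrt(5187)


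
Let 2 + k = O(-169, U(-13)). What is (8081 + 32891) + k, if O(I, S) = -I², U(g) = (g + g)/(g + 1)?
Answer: 12409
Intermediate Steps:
U(g) = 2*g/(1 + g) (U(g) = (2*g)/(1 + g) = 2*g/(1 + g))
k = -28563 (k = -2 - 1*(-169)² = -2 - 1*28561 = -2 - 28561 = -28563)
(8081 + 32891) + k = (8081 + 32891) - 28563 = 40972 - 28563 = 12409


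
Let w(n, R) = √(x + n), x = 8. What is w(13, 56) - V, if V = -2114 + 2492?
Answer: -378 + √21 ≈ -373.42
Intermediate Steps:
w(n, R) = √(8 + n)
V = 378
w(13, 56) - V = √(8 + 13) - 1*378 = √21 - 378 = -378 + √21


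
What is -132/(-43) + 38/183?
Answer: 25790/7869 ≈ 3.2774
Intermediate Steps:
-132/(-43) + 38/183 = -132*(-1/43) + 38*(1/183) = 132/43 + 38/183 = 25790/7869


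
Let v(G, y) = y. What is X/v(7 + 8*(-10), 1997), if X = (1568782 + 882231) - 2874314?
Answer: -423301/1997 ≈ -211.97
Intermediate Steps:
X = -423301 (X = 2451013 - 2874314 = -423301)
X/v(7 + 8*(-10), 1997) = -423301/1997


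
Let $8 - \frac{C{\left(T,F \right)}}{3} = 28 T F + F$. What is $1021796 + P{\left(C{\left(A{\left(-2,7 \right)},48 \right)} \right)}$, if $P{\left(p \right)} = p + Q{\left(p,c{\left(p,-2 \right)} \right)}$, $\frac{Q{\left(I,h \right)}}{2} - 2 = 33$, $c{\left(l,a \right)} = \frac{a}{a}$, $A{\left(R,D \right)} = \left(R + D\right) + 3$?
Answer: $989490$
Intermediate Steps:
$A{\left(R,D \right)} = 3 + D + R$ ($A{\left(R,D \right)} = \left(D + R\right) + 3 = 3 + D + R$)
$c{\left(l,a \right)} = 1$
$C{\left(T,F \right)} = 24 - 3 F - 84 F T$ ($C{\left(T,F \right)} = 24 - 3 \left(28 T F + F\right) = 24 - 3 \left(28 F T + F\right) = 24 - 3 \left(F + 28 F T\right) = 24 - \left(3 F + 84 F T\right) = 24 - 3 F - 84 F T$)
$Q{\left(I,h \right)} = 70$ ($Q{\left(I,h \right)} = 4 + 2 \cdot 33 = 4 + 66 = 70$)
$P{\left(p \right)} = 70 + p$ ($P{\left(p \right)} = p + 70 = 70 + p$)
$1021796 + P{\left(C{\left(A{\left(-2,7 \right)},48 \right)} \right)} = 1021796 + \left(70 - \left(120 + 4032 \left(3 + 7 - 2\right)\right)\right) = 1021796 + \left(70 - \left(120 + 32256\right)\right) = 1021796 + \left(70 - 32376\right) = 1021796 - 32306 = 989490$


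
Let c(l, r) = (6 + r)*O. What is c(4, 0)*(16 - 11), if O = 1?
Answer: 30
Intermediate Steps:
c(l, r) = 6 + r (c(l, r) = (6 + r)*1 = 6 + r)
c(4, 0)*(16 - 11) = (6 + 0)*(16 - 11) = 6*5 = 30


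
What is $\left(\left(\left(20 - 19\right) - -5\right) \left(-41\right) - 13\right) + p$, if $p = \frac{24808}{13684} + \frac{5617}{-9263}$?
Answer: $- \frac{8169145888}{31688723} \approx -257.79$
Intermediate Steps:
$p = \frac{38233369}{31688723}$ ($p = 24808 \cdot \frac{1}{13684} + 5617 \left(- \frac{1}{9263}\right) = \frac{6202}{3421} - \frac{5617}{9263} = \frac{38233369}{31688723} \approx 1.2065$)
$\left(\left(\left(20 - 19\right) - -5\right) \left(-41\right) - 13\right) + p = \left(\left(\left(20 - 19\right) - -5\right) \left(-41\right) - 13\right) + \frac{38233369}{31688723} = \left(\left(1 + 5\right) \left(-41\right) - 13\right) + \frac{38233369}{31688723} = \left(6 \left(-41\right) - 13\right) + \frac{38233369}{31688723} = \left(-246 - 13\right) + \frac{38233369}{31688723} = -259 + \frac{38233369}{31688723} = - \frac{8169145888}{31688723}$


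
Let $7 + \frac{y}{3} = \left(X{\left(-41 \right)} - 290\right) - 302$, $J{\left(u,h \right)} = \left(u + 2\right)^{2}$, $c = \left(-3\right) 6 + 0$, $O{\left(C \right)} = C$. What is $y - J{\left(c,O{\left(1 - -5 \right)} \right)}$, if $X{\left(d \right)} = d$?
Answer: $-2176$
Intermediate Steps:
$c = -18$ ($c = -18 + 0 = -18$)
$J{\left(u,h \right)} = \left(2 + u\right)^{2}$
$y = -1920$ ($y = -21 + 3 \left(\left(-41 - 290\right) - 302\right) = -21 + 3 \left(-331 - 302\right) = -21 + 3 \left(-633\right) = -21 - 1899 = -1920$)
$y - J{\left(c,O{\left(1 - -5 \right)} \right)} = -1920 - \left(2 - 18\right)^{2} = -1920 - \left(-16\right)^{2} = -1920 - 256 = -2176$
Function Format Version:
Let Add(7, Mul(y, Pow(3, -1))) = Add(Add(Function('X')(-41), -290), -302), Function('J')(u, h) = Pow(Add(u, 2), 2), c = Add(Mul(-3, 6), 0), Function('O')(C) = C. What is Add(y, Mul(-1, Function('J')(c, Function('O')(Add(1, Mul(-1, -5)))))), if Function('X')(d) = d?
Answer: -2176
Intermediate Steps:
c = -18 (c = Add(-18, 0) = -18)
Function('J')(u, h) = Pow(Add(2, u), 2)
y = -1920 (y = Add(-21, Mul(3, Add(Add(-41, -290), -302))) = Add(-21, Mul(3, Add(-331, -302))) = Add(-21, Mul(3, -633)) = Add(-21, -1899) = -1920)
Add(y, Mul(-1, Function('J')(c, Function('O')(Add(1, Mul(-1, -5)))))) = Add(-1920, Mul(-1, Pow(Add(2, -18), 2))) = Add(-1920, Mul(-1, Pow(-16, 2))) = Add(-1920, Mul(-1, 256)) = Add(-1920, -256) = -2176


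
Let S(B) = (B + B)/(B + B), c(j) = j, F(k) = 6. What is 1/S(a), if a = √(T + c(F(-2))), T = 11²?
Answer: 1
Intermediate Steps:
T = 121
a = √127 (a = √(121 + 6) = √127 ≈ 11.269)
S(B) = 1 (S(B) = (2*B)/((2*B)) = (2*B)*(1/(2*B)) = 1)
1/S(a) = 1/1 = 1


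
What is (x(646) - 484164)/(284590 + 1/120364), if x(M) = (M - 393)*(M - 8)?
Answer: -38847481000/34254390761 ≈ -1.1341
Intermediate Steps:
x(M) = (-393 + M)*(-8 + M)
(x(646) - 484164)/(284590 + 1/120364) = ((3144 + 646**2 - 401*646) - 484164)/(284590 + 1/120364) = ((3144 + 417316 - 259046) - 484164)/(284590 + 1/120364) = (161414 - 484164)/(34254390761/120364) = -322750*120364/34254390761 = -38847481000/34254390761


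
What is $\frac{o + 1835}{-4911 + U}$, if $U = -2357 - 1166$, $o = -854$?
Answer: $- \frac{981}{8434} \approx -0.11631$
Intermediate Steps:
$U = -3523$
$\frac{o + 1835}{-4911 + U} = \frac{-854 + 1835}{-4911 - 3523} = \frac{981}{-8434} = 981 \left(- \frac{1}{8434}\right) = - \frac{981}{8434}$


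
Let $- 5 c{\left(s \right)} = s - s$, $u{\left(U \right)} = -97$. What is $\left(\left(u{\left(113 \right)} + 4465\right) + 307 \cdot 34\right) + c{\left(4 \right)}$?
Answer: $14806$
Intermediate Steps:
$c{\left(s \right)} = 0$ ($c{\left(s \right)} = - \frac{s - s}{5} = \left(- \frac{1}{5}\right) 0 = 0$)
$\left(\left(u{\left(113 \right)} + 4465\right) + 307 \cdot 34\right) + c{\left(4 \right)} = \left(\left(-97 + 4465\right) + 307 \cdot 34\right) + 0 = \left(4368 + 10438\right) + 0 = 14806 + 0 = 14806$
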